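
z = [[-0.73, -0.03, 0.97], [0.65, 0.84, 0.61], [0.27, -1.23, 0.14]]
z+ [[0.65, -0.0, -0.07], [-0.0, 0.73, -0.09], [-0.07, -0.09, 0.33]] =[[-0.08,-0.03,0.9],  [0.65,1.57,0.52],  [0.2,-1.32,0.47]]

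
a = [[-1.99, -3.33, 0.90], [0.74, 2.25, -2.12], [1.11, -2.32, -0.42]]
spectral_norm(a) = 5.12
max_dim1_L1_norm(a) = 6.22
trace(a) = -0.16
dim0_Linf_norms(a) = [1.99, 3.33, 2.12]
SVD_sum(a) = [[-1.21, -3.43, 1.35], [0.92, 2.62, -1.03], [-0.49, -1.38, 0.54]] + [[-0.28,0.18,0.2], [0.43,-0.27,-0.31], [1.51,-0.95,-1.07]] + [[-0.5, -0.08, -0.64], [-0.61, -0.09, -0.79], [0.08, 0.01, 0.11]]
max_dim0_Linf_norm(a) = 3.33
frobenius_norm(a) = 5.72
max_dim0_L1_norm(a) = 7.9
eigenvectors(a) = [[(0.07-0.61j), (0.07+0.61j), 0.50+0.00j],[-0.38+0.02j, (-0.38-0.02j), (-0.67+0j)],[(-0.69+0j), (-0.69-0j), 0.55+0.00j]]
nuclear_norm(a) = 8.62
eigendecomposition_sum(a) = [[-0.97+0.41j,  (-0.76-0.24j),  (-0.04-0.67j)], [(0.34+0.56j),  -0.08+0.49j,  (-0.41+0.09j)], [(0.58+1.04j),  -0.18+0.89j,  -0.75+0.13j]] + [[-0.97-0.41j, (-0.76+0.24j), (-0.04+0.67j)], [0.34-0.56j, (-0.08-0.49j), -0.41-0.09j], [0.58-1.04j, (-0.18-0.89j), -0.75-0.13j]] + [[-0.05-0.00j, -1.80+0.00j, (0.98-0j)], [0.06+0.00j, (2.4-0j), -1.31+0.00j], [(-0.05-0j), -1.97+0.00j, 1.07-0.00j]]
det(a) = 14.68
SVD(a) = [[-0.76, -0.17, 0.63], [0.58, 0.27, 0.77], [-0.3, 0.95, -0.10]] @ diag([5.120167165267633, 2.200247319307849, 1.3027662620723037]) @ [[0.31, 0.88, -0.35], [0.73, -0.46, -0.51], [-0.61, -0.09, -0.79]]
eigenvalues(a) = [(-1.8+1.03j), (-1.8-1.03j), (3.43+0j)]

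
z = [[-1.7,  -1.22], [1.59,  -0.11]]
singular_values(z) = [2.49, 0.86]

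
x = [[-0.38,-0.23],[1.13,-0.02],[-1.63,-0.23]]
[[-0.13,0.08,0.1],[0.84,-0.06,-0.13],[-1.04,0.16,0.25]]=x @ [[0.73, -0.06, -0.12], [-0.64, -0.26, -0.24]]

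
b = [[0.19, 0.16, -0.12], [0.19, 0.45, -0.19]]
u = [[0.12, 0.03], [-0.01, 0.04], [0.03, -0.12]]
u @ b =[[0.03, 0.03, -0.02], [0.01, 0.02, -0.01], [-0.02, -0.05, 0.02]]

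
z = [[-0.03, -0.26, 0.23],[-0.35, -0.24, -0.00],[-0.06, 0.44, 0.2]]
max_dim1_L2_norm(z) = 0.49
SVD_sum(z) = [[-0.07, -0.23, -0.02], [-0.09, -0.31, -0.03], [0.12, 0.40, 0.04]] + [[-0.09, 0.02, 0.07], [-0.18, 0.04, 0.14], [-0.19, 0.04, 0.15]] + [[0.13,-0.05,0.18], [-0.08,0.03,-0.11], [0.01,-0.01,0.02]]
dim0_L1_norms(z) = [0.44, 0.94, 0.43]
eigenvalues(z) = [(-0.52+0j), (0.22+0.24j), (0.22-0.24j)]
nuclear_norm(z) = 1.21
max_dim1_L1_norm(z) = 0.7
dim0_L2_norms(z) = [0.36, 0.56, 0.3]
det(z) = -0.06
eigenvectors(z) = [[(-0.57+0j), (-0.16+0.51j), -0.16-0.51j], [(-0.72+0j), (-0.06-0.35j), -0.06+0.35j], [(0.39+0j), -0.77+0.00j, (-0.77-0j)]]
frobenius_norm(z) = 0.73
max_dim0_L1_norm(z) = 0.94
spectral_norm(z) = 0.58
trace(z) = -0.07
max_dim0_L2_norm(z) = 0.56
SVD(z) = [[-0.41, -0.32, 0.86], [-0.56, -0.65, -0.51], [0.72, -0.69, 0.08]] @ diag([0.5838171554392347, 0.3554681041589242, 0.2673947567558135]) @ [[0.28,0.95,0.09], [0.78,-0.18,-0.59], [0.55,-0.24,0.8]]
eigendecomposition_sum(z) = [[-0.17+0.00j,(-0.25+0j),0.05-0.00j], [-0.21+0.00j,-0.31+0.00j,0.07-0.00j], [0.12-0.00j,0.17-0.00j,(-0.04+0j)]] + [[0.07+0.09j,(-0.01-0.1j),(0.09-0.06j)], [-0.07-0.03j,(0.03+0.06j),(-0.03+0.06j)], [-0.09+0.13j,0.14-0.05j,0.12+0.10j]] + [[(0.07-0.09j), -0.01+0.10j, 0.09+0.06j], [-0.07+0.03j, (0.03-0.06j), (-0.03-0.06j)], [(-0.09-0.13j), 0.14+0.05j, (0.12-0.1j)]]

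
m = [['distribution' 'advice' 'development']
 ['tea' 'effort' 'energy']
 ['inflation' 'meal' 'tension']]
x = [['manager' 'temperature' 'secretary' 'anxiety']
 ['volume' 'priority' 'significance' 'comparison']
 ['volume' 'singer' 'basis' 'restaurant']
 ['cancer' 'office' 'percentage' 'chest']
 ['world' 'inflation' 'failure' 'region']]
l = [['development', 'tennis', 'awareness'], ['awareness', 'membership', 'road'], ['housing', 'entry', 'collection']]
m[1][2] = 'energy'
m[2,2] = 'tension'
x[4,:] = ['world', 'inflation', 'failure', 'region']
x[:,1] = ['temperature', 'priority', 'singer', 'office', 'inflation']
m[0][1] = 'advice'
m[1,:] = ['tea', 'effort', 'energy']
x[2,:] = ['volume', 'singer', 'basis', 'restaurant']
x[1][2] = 'significance'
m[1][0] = 'tea'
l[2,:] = ['housing', 'entry', 'collection']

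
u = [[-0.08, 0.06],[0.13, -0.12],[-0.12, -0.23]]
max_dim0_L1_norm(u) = 0.41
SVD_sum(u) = [[0.01, 0.04], [-0.02, -0.09], [-0.05, -0.24]] + [[-0.09,  0.02], [0.15,  -0.03], [-0.07,  0.01]]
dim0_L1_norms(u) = [0.33, 0.41]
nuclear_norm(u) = 0.46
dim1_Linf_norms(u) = [0.08, 0.13, 0.23]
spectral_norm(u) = 0.27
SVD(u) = [[0.16, 0.48], [-0.34, -0.80], [-0.93, 0.37]] @ diag([0.2690616991790056, 0.19027822270272113]) @ [[0.20, 0.98], [-0.98, 0.20]]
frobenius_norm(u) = 0.33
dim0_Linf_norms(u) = [0.13, 0.23]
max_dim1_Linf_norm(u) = 0.23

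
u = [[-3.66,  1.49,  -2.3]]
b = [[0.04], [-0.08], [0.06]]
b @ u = [[-0.15, 0.06, -0.09], [0.29, -0.12, 0.18], [-0.22, 0.09, -0.14]]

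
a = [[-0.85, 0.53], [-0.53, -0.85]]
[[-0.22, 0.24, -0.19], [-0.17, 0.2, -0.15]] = a @ [[0.28, -0.31, 0.24],[0.03, -0.04, 0.03]]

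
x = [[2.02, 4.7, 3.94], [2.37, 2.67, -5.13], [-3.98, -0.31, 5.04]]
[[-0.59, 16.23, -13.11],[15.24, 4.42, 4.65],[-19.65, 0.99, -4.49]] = x@ [[2.86, 0.47, -1.13], [0.02, 2.64, -0.77], [-1.64, 0.73, -1.83]]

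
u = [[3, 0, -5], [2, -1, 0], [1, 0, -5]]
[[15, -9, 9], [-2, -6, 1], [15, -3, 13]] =u @ [[0, -3, -2], [2, 0, -5], [-3, 0, -3]]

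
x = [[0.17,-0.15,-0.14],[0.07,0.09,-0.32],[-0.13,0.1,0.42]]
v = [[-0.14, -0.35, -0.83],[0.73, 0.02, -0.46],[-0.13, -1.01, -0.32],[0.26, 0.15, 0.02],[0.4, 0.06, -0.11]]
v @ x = [[0.06, -0.09, -0.22],[0.19, -0.15, -0.30],[-0.05, -0.10, 0.21],[0.05, -0.02, -0.08],[0.09, -0.07, -0.12]]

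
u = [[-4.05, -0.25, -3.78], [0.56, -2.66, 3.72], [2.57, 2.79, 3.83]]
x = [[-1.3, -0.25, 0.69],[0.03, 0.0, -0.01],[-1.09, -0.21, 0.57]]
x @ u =[[6.9,2.92,6.63], [-0.15,-0.04,-0.15], [5.76,2.42,5.52]]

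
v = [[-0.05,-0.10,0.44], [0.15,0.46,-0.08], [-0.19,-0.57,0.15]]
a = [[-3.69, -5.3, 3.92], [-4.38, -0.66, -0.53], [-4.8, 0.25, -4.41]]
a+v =[[-3.74,-5.40,4.36], [-4.23,-0.20,-0.61], [-4.99,-0.32,-4.26]]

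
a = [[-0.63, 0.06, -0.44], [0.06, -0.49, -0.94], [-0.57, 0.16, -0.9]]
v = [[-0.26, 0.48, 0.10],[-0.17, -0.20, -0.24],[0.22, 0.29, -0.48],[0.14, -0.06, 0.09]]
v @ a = [[0.14, -0.23, -0.43], [0.23, 0.05, 0.48], [0.15, -0.21, 0.06], [-0.14, 0.05, -0.09]]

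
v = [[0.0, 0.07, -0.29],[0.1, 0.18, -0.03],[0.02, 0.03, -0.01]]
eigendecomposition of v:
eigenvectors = [[0.12+0.00j,0.87+0.00j,0.87-0.00j], [(0.98+0j),-0.46-0.10j,-0.46+0.10j], [(0.16+0j),-0.09-0.12j,(-0.09+0.12j)]]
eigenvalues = [(0.19+0j), (-0.01+0.03j), (-0.01-0.03j)]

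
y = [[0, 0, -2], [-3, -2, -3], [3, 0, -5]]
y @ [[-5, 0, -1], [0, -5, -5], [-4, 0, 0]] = [[8, 0, 0], [27, 10, 13], [5, 0, -3]]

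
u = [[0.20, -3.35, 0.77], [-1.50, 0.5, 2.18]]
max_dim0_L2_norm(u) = 3.39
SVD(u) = [[-1.0,0.06], [0.06,1.00]] @ diag([3.4459262227806136, 2.689496694021566]) @ [[-0.09, 0.98, -0.18], [-0.55, 0.11, 0.83]]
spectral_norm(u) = 3.45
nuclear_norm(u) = 6.14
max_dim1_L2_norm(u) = 3.44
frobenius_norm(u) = 4.37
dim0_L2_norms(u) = [1.51, 3.39, 2.31]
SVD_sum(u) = [[0.29, -3.37, 0.63], [-0.02, 0.22, -0.04]] + [[-0.09, 0.02, 0.14], [-1.48, 0.28, 2.22]]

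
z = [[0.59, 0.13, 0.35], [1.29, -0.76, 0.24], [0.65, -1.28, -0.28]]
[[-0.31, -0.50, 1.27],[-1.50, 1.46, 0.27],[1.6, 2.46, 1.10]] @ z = [[-0.00, -1.29, -0.58], [1.17, -1.65, -0.25], [4.83, -3.07, 0.84]]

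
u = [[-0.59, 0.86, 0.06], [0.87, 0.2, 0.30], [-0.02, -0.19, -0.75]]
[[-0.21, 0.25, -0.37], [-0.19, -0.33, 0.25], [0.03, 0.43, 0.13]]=u @ [[-0.16, -0.21, 0.37], [-0.36, 0.19, -0.17], [0.06, -0.61, -0.14]]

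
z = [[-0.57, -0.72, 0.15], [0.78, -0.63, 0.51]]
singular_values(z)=[1.13, 0.92]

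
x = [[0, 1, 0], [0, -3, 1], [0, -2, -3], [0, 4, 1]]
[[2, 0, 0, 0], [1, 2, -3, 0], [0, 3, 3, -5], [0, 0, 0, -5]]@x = [[0, 2, 0], [0, 1, 11], [0, -35, -11], [0, -20, -5]]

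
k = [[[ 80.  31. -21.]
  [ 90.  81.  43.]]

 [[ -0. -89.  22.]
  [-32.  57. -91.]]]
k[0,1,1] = 81.0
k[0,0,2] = -21.0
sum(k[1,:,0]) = -32.0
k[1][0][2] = 22.0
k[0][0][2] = -21.0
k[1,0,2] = 22.0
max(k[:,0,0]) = 80.0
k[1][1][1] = 57.0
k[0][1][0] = 90.0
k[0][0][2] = -21.0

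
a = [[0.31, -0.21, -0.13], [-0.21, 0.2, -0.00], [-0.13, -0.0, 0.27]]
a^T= [[0.31,-0.21,-0.13], [-0.21,0.20,-0.00], [-0.13,-0.00,0.27]]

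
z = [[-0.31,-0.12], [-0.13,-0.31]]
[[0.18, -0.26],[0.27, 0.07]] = z @ [[-0.28, 1.11], [-0.75, -0.69]]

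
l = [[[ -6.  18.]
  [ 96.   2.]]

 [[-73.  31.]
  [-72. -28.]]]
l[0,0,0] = -6.0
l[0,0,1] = 18.0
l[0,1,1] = 2.0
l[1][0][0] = -73.0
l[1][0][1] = 31.0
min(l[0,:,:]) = -6.0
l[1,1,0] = -72.0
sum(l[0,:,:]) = 110.0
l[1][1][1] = -28.0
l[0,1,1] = 2.0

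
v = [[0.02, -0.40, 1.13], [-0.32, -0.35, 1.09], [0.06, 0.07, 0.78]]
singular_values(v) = [1.82, 0.34, 0.22]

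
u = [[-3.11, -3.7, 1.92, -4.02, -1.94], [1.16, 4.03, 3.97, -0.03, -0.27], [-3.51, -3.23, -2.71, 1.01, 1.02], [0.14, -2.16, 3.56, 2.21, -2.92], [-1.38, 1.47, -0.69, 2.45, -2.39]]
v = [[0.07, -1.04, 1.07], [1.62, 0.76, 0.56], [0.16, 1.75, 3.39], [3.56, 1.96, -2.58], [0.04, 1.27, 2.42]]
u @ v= [[-20.29,-6.56,6.79], [7.13,8.40,16.38], [-2.28,-0.27,-14.89], [4.83,5.07,-1.76], [10.80,3.11,-15.10]]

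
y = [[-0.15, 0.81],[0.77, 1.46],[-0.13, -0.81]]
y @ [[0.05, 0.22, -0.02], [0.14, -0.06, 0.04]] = [[0.11, -0.08, 0.04], [0.24, 0.08, 0.04], [-0.12, 0.02, -0.03]]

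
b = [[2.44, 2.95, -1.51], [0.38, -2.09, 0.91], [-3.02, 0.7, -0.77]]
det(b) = 4.26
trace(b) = -0.42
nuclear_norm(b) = 8.25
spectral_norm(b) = 4.53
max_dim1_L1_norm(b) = 6.9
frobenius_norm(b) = 5.70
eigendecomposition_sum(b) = [[2.93, 1.48, -0.74], [-0.15, -0.08, 0.04], [-2.15, -1.09, 0.54]] + [[0.0, 0.0, 0.0], [-0.08, -0.18, -0.1], [-0.16, -0.34, -0.19]] + [[-0.49, 1.46, -0.77], [0.62, -1.83, 0.97], [-0.71, 2.13, -1.13]]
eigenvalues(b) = [3.39, -0.36, -3.45]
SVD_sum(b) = [[2.58,  2.9,  -1.34], [-0.96,  -1.08,  0.5], [-0.72,  -0.81,  0.38]] + [[-0.15, 0.10, -0.07], [1.33, -0.9, 0.6], [-2.31, 1.57, -1.04]] + [[0.01,  -0.05,  -0.10], [0.02,  -0.10,  -0.19], [0.01,  -0.06,  -0.10]]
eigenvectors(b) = [[-0.81, 0.01, -0.46], [0.04, -0.46, 0.58], [0.59, -0.89, -0.67]]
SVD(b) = [[-0.91, 0.06, 0.42], [0.34, -0.5, 0.80], [0.25, 0.87, 0.43]] @ diag([4.534945789180901, 3.440918954335157, 0.27284324966450413]) @ [[-0.63, -0.71, 0.33], [-0.77, 0.53, -0.35], [0.08, -0.47, -0.88]]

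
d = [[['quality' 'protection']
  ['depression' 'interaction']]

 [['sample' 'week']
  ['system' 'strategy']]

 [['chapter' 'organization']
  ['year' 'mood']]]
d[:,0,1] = ['protection', 'week', 'organization']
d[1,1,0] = 'system'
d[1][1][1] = 'strategy'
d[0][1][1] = 'interaction'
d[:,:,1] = [['protection', 'interaction'], ['week', 'strategy'], ['organization', 'mood']]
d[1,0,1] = 'week'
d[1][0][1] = 'week'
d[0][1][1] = 'interaction'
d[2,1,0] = 'year'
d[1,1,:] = ['system', 'strategy']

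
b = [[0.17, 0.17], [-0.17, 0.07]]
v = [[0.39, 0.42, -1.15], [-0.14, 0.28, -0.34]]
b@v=[[0.04, 0.12, -0.25],[-0.08, -0.05, 0.17]]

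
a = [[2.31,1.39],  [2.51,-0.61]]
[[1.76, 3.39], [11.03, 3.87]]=a@[[3.35, 1.52],[-4.3, -0.09]]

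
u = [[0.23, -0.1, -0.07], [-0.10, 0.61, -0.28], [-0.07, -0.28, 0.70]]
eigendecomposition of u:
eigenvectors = [[-0.87, -0.5, 0.02], [-0.39, 0.65, -0.65], [-0.31, 0.57, 0.76]]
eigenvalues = [0.16, 0.44, 0.94]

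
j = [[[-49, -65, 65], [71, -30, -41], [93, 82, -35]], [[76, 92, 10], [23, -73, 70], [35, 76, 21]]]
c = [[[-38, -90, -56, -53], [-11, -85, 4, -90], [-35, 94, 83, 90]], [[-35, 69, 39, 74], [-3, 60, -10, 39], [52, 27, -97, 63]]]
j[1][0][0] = 76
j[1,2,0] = 35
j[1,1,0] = 23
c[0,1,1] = -85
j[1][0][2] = 10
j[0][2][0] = 93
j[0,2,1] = 82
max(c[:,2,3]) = 90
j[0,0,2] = 65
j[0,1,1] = -30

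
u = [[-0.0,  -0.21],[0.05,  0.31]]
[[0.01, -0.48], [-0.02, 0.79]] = u @ [[-0.05, 1.70], [-0.07, 2.28]]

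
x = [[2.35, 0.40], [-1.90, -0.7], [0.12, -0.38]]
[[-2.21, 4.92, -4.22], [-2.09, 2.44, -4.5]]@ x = [[-15.05, -2.72], [-10.09, -0.83]]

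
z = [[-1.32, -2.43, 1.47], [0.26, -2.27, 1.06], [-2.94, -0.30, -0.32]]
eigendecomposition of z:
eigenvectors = [[(0.33-0.49j), 0.33+0.49j, 0j], [(0.04-0.37j), (0.04+0.37j), 0.52+0.00j], [(0.71+0j), 0.71-0.00j, 0.86+0.00j]]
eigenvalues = [(-1.7+2.19j), (-1.7-2.19j), (-0.51+0j)]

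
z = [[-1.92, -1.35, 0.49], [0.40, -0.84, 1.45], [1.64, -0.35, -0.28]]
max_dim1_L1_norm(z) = 3.76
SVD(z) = [[-0.86,-0.1,0.51], [-0.14,-0.90,-0.42], [0.5,-0.43,0.75]] @ diag([2.7506094365473754, 1.8309992642297483, 0.8301743322740367]) @ [[0.87, 0.40, -0.28], [-0.47, 0.57, -0.67], [0.11, -0.72, -0.69]]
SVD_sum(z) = [[-2.06, -0.94, 0.65],[-0.34, -0.16, 0.11],[1.20, 0.55, -0.38]] + [[0.09, -0.11, 0.13],[0.78, -0.93, 1.10],[0.37, -0.45, 0.53]] + [[0.05, -0.30, -0.29], [-0.04, 0.25, 0.24], [0.07, -0.45, -0.43]]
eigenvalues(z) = [(-2.64+0j), (-0.2+1.24j), (-0.2-1.24j)]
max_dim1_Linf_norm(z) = 1.92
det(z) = -4.18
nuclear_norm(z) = 5.41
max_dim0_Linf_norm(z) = 1.92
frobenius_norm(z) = 3.41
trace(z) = -3.04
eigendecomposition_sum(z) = [[-1.68-0.00j, -1.06+0.00j, 1.00-0.00j], [(-0.5-0j), -0.32+0.00j, (0.3-0j)], [1.09+0.00j, 0.69-0.00j, (-0.65+0j)]] + [[-0.12+0.21j, -0.14-0.28j, (-0.25+0.2j)], [(0.45-0.05j), -0.26+0.52j, 0.58+0.16j], [0.28+0.31j, -0.52+0.08j, 0.18+0.51j]] + [[(-0.12-0.21j), -0.14+0.28j, -0.25-0.20j], [0.45+0.05j, (-0.26-0.52j), (0.58-0.16j)], [(0.28-0.31j), -0.52-0.08j, 0.18-0.51j]]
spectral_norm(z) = 2.75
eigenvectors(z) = [[-0.81+0.00j, (-0.22+0.3j), (-0.22-0.3j)], [(-0.24+0j), 0.69+0.00j, 0.69-0.00j], [(0.53+0j), (0.36+0.51j), 0.36-0.51j]]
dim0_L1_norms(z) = [3.96, 2.54, 2.22]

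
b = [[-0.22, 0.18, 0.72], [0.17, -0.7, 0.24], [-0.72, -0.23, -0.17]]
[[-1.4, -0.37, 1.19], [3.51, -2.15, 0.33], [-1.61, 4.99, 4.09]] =b @[[3.51, -6.49, -5.27], [-4.11, 0.59, -1.60], [0.15, -2.65, 0.44]]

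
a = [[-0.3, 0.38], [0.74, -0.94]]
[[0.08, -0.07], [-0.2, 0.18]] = a @ [[-0.30, 0.27], [-0.02, 0.02]]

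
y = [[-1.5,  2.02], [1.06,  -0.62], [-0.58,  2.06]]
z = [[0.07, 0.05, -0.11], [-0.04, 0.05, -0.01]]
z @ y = [[0.01, -0.12], [0.12, -0.13]]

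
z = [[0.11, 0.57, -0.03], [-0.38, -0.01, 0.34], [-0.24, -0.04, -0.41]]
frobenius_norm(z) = 0.91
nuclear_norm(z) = 1.55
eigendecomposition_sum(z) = [[0.08+0.23j, (0.27-0.03j), 0.07-0.10j], [-0.21+0.06j, (0.01+0.24j), 0.09+0.07j], [-0.07-0.05j, (-0.07+0.06j), 0.04j]] + [[0.08-0.23j, 0.27+0.03j, 0.07+0.10j], [(-0.21-0.06j), (0.01-0.24j), (0.09-0.07j)], [(-0.07+0.05j), -0.07-0.06j, -0.04j]] + [[(-0.04-0j), (0.04-0j), -0.17-0.00j], [0.04+0.00j, (-0.04+0j), (0.16+0j)], [-0.11-0.00j, 0.09-0.00j, -0.41-0.00j]]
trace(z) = -0.31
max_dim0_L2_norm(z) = 0.57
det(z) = -0.13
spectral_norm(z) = 0.61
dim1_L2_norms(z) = [0.58, 0.51, 0.48]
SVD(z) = [[-0.9, -0.26, 0.36], [0.44, -0.67, 0.6], [0.09, 0.69, 0.71]] @ diag([0.6078377442314586, 0.5359832078340542, 0.41055484116927554]) @ [[-0.47,  -0.85,  0.23], [0.11,  -0.31,  -0.94], [-0.88,  0.42,  -0.24]]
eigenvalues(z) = [(0.09+0.51j), (0.09-0.51j), (-0.49+0j)]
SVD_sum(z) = [[0.26, 0.46, -0.12], [-0.12, -0.23, 0.06], [-0.02, -0.04, 0.01]] + [[-0.02, 0.04, 0.13], [-0.04, 0.11, 0.34], [0.04, -0.12, -0.35]] + [[-0.13, 0.06, -0.04], [-0.22, 0.1, -0.06], [-0.26, 0.12, -0.07]]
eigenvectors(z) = [[(0.72+0j), (0.72-0j), 0.36+0.00j], [-0.03+0.65j, (-0.03-0.65j), -0.33+0.00j], [(-0.19+0.14j), (-0.19-0.14j), 0.87+0.00j]]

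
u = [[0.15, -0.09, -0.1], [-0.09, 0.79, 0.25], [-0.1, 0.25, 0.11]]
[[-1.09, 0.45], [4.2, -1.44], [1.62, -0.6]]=u@ [[-2.72, 1.52], [3.99, -1.32], [3.23, -1.05]]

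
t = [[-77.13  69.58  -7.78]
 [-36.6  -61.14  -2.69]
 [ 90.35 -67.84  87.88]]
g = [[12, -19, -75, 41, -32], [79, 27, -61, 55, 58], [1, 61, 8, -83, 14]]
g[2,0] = 1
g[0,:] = [12, -19, -75, 41, -32]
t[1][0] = -36.6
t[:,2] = [-7.78, -2.69, 87.88]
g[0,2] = -75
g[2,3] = -83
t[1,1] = -61.14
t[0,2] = -7.78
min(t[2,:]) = -67.84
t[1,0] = -36.6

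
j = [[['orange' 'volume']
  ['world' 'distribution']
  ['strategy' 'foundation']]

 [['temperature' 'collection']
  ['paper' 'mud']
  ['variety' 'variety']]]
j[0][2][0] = 'strategy'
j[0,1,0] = 'world'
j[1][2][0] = 'variety'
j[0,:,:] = [['orange', 'volume'], ['world', 'distribution'], ['strategy', 'foundation']]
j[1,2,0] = 'variety'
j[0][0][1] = 'volume'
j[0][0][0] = 'orange'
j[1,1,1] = 'mud'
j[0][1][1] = 'distribution'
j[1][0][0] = 'temperature'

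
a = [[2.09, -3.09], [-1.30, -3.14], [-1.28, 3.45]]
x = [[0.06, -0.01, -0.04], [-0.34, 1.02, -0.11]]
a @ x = [[1.18, -3.17, 0.26],  [0.99, -3.19, 0.4],  [-1.25, 3.53, -0.33]]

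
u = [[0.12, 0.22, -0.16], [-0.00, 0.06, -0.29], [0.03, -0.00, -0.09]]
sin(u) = [[0.12, 0.22, -0.16], [0.0, 0.06, -0.29], [0.03, -0.0, -0.09]]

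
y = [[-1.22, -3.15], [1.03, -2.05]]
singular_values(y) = [3.79, 1.52]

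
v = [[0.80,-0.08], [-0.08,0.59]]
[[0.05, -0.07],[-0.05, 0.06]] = v @ [[0.06, -0.08], [-0.08, 0.09]]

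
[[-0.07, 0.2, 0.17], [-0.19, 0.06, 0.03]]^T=[[-0.07,-0.19], [0.2,0.06], [0.17,0.03]]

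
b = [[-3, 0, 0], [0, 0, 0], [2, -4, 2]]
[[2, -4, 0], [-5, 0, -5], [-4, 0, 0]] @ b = [[-6, 0, 0], [5, 20, -10], [12, 0, 0]]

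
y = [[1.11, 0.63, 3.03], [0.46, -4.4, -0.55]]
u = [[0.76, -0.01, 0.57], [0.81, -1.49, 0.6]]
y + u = [[1.87, 0.62, 3.6], [1.27, -5.89, 0.05]]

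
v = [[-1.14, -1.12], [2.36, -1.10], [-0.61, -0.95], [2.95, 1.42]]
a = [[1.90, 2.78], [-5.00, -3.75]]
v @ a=[[3.43,1.03], [9.98,10.69], [3.59,1.87], [-1.49,2.88]]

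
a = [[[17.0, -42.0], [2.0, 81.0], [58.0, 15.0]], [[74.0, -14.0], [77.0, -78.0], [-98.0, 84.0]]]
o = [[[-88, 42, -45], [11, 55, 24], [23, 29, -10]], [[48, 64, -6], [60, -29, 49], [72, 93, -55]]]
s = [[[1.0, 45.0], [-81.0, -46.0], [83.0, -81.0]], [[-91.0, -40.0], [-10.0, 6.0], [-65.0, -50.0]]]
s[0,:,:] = [[1.0, 45.0], [-81.0, -46.0], [83.0, -81.0]]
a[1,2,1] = 84.0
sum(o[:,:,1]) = 254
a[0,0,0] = 17.0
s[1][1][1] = 6.0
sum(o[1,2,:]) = 110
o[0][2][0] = 23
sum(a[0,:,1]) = 54.0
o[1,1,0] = 60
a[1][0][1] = -14.0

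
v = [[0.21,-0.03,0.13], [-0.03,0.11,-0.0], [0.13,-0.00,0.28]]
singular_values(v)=[0.38, 0.13, 0.09]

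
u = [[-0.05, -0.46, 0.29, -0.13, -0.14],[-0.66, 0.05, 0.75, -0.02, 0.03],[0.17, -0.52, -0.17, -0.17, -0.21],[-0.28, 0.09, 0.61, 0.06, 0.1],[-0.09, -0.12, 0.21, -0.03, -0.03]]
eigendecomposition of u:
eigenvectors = [[0.43-0.30j, 0.43+0.30j, -0.69+0.00j, (0.24+0j), (-0.18+0j)],  [(0.21-0.39j), 0.21+0.39j, (0.4+0j), 0.39+0.00j, -0.34+0.00j],  [0.54+0.00j, (0.54-0j), -0.47+0.00j, 0.17+0.00j, -0.17+0.00j],  [-0.17-0.40j, -0.17+0.40j, -0.32+0.00j, (-0.85+0j), (-0.07+0j)],  [0.12-0.16j, 0.12+0.16j, (-0.22+0j), -0.22+0.00j, 0.90+0.00j]]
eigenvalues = [(-0.22+0.47j), (-0.22-0.47j), (0.31+0j), 0j, (-0+0j)]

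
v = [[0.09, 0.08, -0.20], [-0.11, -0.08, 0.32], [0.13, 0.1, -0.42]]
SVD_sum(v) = [[0.07,0.06,-0.21], [-0.11,-0.08,0.32], [0.14,0.11,-0.41]] + [[0.02, 0.02, 0.01], [0.00, 0.00, 0.00], [-0.01, -0.01, -0.01]] + [[-0.0, 0.00, -0.0], [-0.0, 0.0, -0.00], [-0.00, 0.00, -0.00]]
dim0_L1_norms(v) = [0.33, 0.26, 0.94]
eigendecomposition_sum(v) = [[(0.06+0j), (0.05-0j), -0.21+0.00j], [(-0.09-0j), (-0.07+0j), 0.32-0.00j], [(0.13+0j), (0.09-0j), (-0.42+0j)]] + [[0.01-0.00j,(0.02-0.01j),(0.01-0.01j)],[(-0.01+0j),-0.01+0.01j,-0.00+0.01j],[0.00+0.00j,0.00-0.00j,-0j]] + [[(0.01+0j), 0.02+0.01j, (0.01+0.01j)], [-0.01-0.00j, (-0.01-0.01j), (-0-0.01j)], [-0j, 0j, 0j]]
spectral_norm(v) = 0.61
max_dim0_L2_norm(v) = 0.56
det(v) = -0.00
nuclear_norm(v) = 0.65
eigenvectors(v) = [[0.37+0.00j, -0.83+0.00j, (-0.83-0j)], [(-0.56+0j), (0.47-0.27j), 0.47+0.27j], [(0.74+0j), (-0.14-0.06j), (-0.14+0.06j)]]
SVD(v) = [[-0.38, -0.91, 0.19], [0.57, -0.06, 0.82], [-0.73, 0.42, 0.54]] @ diag([0.6143277090060901, 0.035763939340755585, 0.004733559987907241]) @ [[-0.31, -0.24, 0.92], [-0.57, -0.72, -0.39], [-0.76, 0.65, -0.09]]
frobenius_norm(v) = 0.62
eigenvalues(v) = [(-0.43+0j), (0.01+0.01j), (0.01-0.01j)]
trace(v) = -0.41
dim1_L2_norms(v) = [0.23, 0.35, 0.45]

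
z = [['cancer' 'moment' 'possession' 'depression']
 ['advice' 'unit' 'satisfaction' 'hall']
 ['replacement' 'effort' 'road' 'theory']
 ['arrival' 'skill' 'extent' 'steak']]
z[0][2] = 'possession'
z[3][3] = 'steak'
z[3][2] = 'extent'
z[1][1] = 'unit'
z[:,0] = ['cancer', 'advice', 'replacement', 'arrival']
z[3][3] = 'steak'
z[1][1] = 'unit'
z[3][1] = 'skill'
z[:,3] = ['depression', 'hall', 'theory', 'steak']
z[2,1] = 'effort'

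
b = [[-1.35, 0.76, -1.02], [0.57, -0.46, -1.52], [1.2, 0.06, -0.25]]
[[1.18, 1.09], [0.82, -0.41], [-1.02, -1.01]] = b @ [[-0.93,-0.84], [-0.92,-0.08], [-0.61,-0.02]]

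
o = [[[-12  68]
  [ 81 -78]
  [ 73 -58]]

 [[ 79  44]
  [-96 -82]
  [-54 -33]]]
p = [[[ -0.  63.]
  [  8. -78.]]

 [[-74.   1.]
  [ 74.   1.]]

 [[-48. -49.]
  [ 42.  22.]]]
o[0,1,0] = 81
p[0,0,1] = 63.0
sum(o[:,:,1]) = -139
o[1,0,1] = 44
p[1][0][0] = -74.0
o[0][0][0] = -12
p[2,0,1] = -49.0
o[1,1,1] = -82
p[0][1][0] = 8.0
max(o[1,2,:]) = -33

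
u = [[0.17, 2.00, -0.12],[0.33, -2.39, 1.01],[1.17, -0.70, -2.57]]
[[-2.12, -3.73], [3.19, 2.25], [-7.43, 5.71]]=u@[[-2.19, -0.79], [-0.75, -1.92], [2.1, -2.06]]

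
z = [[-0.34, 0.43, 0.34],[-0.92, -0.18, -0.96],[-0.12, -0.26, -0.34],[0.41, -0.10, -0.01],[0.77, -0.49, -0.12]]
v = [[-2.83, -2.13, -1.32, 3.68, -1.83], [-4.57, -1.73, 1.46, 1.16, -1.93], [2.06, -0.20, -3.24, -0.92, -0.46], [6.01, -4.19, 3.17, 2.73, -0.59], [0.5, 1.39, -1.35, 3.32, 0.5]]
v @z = [[3.18, 0.04, 1.71], [1.96, -1.2, -0.17], [-0.86, 2.08, 2.06], [2.1, 2.53, 5.03], [0.46, -0.26, -0.80]]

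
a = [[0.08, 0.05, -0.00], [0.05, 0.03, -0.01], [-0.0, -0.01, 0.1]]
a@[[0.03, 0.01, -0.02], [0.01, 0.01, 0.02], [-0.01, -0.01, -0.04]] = [[0.0, 0.00, -0.00], [0.0, 0.0, -0.0], [-0.0, -0.00, -0.0]]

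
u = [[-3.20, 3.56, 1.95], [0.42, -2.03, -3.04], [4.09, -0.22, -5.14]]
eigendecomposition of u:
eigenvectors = [[(0.55+0j), -0.62+0.00j, -0.62-0.00j], [-0.39+0.00j, (-0.13-0.55j), -0.13+0.55j], [-0.74+0.00j, -0.46+0.28j, -0.46-0.28j]]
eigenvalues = [(-8.33+0j), (-1.02+2.28j), (-1.02-2.28j)]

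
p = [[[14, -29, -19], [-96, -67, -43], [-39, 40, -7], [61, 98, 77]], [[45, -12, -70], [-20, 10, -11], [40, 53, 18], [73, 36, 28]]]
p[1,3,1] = 36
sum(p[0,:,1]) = 42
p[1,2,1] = 53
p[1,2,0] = 40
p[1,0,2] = -70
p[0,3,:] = [61, 98, 77]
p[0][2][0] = -39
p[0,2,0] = -39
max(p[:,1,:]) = 10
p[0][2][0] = -39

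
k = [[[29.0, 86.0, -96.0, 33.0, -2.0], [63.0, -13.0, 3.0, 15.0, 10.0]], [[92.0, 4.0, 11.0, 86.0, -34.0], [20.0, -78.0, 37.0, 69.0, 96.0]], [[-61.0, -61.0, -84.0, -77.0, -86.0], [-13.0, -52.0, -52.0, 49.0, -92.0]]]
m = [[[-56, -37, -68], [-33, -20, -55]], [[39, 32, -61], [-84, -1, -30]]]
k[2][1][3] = 49.0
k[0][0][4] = -2.0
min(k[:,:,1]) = -78.0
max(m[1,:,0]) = 39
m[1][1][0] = -84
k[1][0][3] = 86.0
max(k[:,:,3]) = 86.0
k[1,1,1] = -78.0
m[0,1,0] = -33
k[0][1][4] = 10.0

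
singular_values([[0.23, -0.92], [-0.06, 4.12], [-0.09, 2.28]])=[4.8, 0.21]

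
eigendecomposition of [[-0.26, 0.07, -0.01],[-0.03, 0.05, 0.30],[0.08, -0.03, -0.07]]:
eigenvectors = [[-0.80,0.35,0.25],[-0.49,0.88,0.96],[0.35,-0.33,-0.11]]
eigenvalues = [-0.21, -0.08, 0.01]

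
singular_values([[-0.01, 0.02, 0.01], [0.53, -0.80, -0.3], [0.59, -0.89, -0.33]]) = [1.5, 0.0, 0.0]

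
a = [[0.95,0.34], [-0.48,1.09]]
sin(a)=[[0.88,0.18], [-0.26,0.96]]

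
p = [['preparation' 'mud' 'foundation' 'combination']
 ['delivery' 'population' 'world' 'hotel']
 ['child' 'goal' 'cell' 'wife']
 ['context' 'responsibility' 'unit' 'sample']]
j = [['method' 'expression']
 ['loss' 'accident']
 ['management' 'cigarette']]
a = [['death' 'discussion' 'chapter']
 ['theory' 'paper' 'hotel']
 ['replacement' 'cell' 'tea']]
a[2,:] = ['replacement', 'cell', 'tea']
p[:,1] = ['mud', 'population', 'goal', 'responsibility']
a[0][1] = 'discussion'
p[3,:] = ['context', 'responsibility', 'unit', 'sample']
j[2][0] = 'management'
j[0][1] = 'expression'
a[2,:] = ['replacement', 'cell', 'tea']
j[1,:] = ['loss', 'accident']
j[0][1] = 'expression'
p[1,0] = 'delivery'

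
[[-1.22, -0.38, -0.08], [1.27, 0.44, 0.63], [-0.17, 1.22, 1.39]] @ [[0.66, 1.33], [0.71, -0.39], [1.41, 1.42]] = [[-1.19, -1.59], [2.04, 2.41], [2.71, 1.27]]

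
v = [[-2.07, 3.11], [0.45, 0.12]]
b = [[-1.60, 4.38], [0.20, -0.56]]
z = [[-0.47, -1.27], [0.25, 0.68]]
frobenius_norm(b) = 4.70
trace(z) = 0.21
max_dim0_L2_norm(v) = 3.11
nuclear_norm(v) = 4.18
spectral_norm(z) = 1.54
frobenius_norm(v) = 3.76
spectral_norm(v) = 3.74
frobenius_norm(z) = 1.54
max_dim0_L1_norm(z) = 1.95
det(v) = -1.65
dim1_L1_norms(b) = [5.98, 0.76]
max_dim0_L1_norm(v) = 3.23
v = z + b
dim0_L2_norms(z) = [0.53, 1.44]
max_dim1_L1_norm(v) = 5.18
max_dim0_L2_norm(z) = 1.44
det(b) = 0.02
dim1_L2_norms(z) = [1.35, 0.72]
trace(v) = -1.95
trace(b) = -2.16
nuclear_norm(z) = 1.54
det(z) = -0.00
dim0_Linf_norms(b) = [1.6, 4.38]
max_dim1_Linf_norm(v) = 3.11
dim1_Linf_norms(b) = [4.38, 0.56]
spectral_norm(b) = 4.70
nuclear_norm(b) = 4.71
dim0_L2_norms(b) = [1.61, 4.42]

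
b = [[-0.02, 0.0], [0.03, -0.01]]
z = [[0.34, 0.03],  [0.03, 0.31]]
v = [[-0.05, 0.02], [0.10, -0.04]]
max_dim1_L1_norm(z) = 0.37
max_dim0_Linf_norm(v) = 0.1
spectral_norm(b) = 0.04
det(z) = 0.10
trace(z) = 0.65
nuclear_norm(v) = 0.12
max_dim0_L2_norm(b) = 0.04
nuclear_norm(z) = 0.65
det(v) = 0.00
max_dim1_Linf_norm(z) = 0.34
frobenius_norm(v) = 0.12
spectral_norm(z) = 0.36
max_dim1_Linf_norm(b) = 0.03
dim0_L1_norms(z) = [0.37, 0.34]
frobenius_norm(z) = 0.46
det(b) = 0.00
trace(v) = -0.09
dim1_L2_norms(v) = [0.05, 0.11]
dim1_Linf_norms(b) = [0.02, 0.03]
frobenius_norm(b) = 0.04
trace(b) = -0.03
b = v @ z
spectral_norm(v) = 0.12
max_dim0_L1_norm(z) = 0.37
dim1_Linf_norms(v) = [0.05, 0.1]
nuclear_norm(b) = 0.04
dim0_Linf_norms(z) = [0.34, 0.31]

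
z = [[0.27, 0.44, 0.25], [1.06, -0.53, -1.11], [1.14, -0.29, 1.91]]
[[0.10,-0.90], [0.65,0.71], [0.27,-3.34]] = z @ [[0.47, -1.00], [0.01, -0.71], [-0.14, -1.26]]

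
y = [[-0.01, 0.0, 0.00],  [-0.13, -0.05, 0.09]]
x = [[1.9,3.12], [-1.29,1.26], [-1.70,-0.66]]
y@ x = [[-0.02, -0.03], [-0.34, -0.53]]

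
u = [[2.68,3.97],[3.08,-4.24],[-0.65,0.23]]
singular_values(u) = [5.85, 4.09]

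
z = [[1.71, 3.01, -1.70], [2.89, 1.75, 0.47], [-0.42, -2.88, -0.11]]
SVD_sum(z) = [[2.03, 3.01, -0.58], [1.63, 2.42, -0.47], [-1.42, -2.11, 0.41]] + [[-0.60, 0.33, -0.37],  [1.31, -0.72, 0.82],  [0.65, -0.36, 0.41]] + [[0.28, -0.33, -0.74], [-0.04, 0.05, 0.12], [0.35, -0.41, -0.92]]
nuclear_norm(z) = 8.81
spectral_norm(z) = 5.37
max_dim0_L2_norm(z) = 4.52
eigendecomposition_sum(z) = [[(2.49-0j), (2.78+0j), -0.57+0.00j], [(2-0j), (2.24+0j), -0.46+0.00j], [(-1.33+0j), -1.48+0.00j, (0.3+0j)]] + [[-0.39+0.29j, (0.11-0.49j), -0.57-0.20j],[0.44-0.15j, (-0.24+0.42j), 0.46+0.35j],[0.45+0.51j, (-0.7-0.09j), (-0.21+0.82j)]] + [[-0.39-0.29j, (0.11+0.49j), -0.57+0.20j],[(0.44+0.15j), -0.24-0.42j, (0.46-0.35j)],[(0.45-0.51j), (-0.7+0.09j), (-0.21-0.82j)]]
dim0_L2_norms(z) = [3.38, 4.52, 1.77]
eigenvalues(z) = [(5.03+0j), (-0.84+1.52j), (-0.84-1.52j)]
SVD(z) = [[-0.68, 0.38, 0.62], [-0.55, -0.83, -0.10], [0.48, -0.41, 0.78]] @ diag([5.3723535667941125, 2.054921785949881, 1.3812000604485672]) @ [[-0.55, -0.82, 0.16], [-0.77, 0.42, -0.48], [0.33, -0.39, -0.86]]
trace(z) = 3.35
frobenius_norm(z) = 5.92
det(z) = 15.25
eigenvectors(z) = [[(-0.72+0j), 0.05-0.50j, (0.05+0.5j)],[(-0.58+0j), -0.19+0.45j, (-0.19-0.45j)],[(0.38+0j), -0.71+0.00j, (-0.71-0j)]]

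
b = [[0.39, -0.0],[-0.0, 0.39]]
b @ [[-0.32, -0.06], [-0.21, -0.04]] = [[-0.12, -0.02], [-0.08, -0.02]]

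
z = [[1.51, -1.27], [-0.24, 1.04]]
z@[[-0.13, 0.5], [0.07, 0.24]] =[[-0.29, 0.45],[0.1, 0.13]]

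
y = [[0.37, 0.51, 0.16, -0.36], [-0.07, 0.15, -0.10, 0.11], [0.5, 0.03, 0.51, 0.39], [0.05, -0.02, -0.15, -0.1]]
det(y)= 0.017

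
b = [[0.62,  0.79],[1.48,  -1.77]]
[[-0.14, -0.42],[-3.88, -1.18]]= b @ [[-1.46, -0.74], [0.97, 0.05]]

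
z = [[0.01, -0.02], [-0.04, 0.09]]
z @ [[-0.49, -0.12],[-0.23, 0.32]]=[[-0.00, -0.01], [-0.0, 0.03]]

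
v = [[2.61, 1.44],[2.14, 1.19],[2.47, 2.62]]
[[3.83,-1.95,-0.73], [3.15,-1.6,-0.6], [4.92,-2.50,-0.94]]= v@ [[0.9,  -0.46,  -0.17], [1.03,  -0.52,  -0.20]]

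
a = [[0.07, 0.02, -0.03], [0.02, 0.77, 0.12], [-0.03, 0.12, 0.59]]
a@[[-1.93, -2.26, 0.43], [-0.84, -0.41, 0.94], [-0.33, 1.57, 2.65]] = [[-0.14, -0.21, -0.03], [-0.72, -0.17, 1.05], [-0.24, 0.94, 1.66]]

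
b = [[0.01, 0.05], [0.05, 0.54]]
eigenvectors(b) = [[-1.0,-0.09], [0.09,-1.0]]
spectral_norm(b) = 0.54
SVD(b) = [[0.09, 1.00], [1.0, -0.09]] @ diag([0.544675731203236, 0.005324268796763991]) @ [[0.09, 1.0], [1.0, -0.09]]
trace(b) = 0.55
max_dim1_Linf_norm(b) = 0.54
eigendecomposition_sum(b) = [[0.01, -0.0], [-0.00, 0.00]] + [[0.0,0.05], [0.05,0.54]]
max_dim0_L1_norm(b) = 0.59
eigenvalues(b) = [0.01, 0.54]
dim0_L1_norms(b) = [0.06, 0.59]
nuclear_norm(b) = 0.55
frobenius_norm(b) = 0.54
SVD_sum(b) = [[0.0, 0.05], [0.05, 0.54]] + [[0.01,-0.0], [-0.00,0.00]]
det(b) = 0.00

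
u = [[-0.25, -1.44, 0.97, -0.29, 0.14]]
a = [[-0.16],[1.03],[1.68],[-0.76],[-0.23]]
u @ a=[[0.37]]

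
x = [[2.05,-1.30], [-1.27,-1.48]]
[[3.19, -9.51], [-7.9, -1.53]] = x @ [[3.2, -2.58], [2.59, 3.25]]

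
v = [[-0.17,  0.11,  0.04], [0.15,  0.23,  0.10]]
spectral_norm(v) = 0.29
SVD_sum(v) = [[0.01, 0.02, 0.01],  [0.13, 0.24, 0.10]] + [[-0.18, 0.09, 0.03], [0.02, -0.01, -0.00]]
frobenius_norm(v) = 0.36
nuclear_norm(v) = 0.50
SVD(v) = [[0.09, 1.00], [1.0, -0.09]] @ diag([0.2928049944571223, 0.20558510456977316]) @ [[0.46, 0.82, 0.35], [-0.89, 0.43, 0.15]]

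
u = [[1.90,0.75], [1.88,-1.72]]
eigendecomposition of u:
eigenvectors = [[0.90, -0.19], [0.43, 0.98]]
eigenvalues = [2.25, -2.07]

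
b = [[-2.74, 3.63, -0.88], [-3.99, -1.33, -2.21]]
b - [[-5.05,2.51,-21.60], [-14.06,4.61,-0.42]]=[[2.31, 1.12, 20.72], [10.07, -5.94, -1.79]]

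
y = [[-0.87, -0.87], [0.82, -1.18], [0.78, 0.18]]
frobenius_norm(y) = 2.05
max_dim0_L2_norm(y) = 1.48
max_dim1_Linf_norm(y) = 1.18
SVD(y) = [[-0.32, 0.8], [-0.94, -0.22], [-0.09, -0.56]] @ diag([1.486717348757077, 1.4174172021337708]) @ [[-0.38,0.93], [-0.93,-0.38]]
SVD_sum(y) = [[0.18,-0.44], [0.53,-1.30], [0.05,-0.12]] + [[-1.05,-0.43],[0.29,0.12],[0.73,0.30]]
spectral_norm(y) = 1.49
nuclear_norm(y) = 2.90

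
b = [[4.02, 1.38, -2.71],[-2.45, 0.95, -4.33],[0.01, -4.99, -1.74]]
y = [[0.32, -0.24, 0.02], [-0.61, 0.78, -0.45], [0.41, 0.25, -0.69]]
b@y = [[-0.67, -0.57, 1.33], [-3.14, 0.25, 2.51], [2.33, -4.33, 3.45]]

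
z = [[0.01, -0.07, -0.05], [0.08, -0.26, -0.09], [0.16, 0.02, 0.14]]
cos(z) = [[1.01, -0.01, 0.0],[0.02, 0.97, -0.00],[-0.01, 0.01, 1.00]]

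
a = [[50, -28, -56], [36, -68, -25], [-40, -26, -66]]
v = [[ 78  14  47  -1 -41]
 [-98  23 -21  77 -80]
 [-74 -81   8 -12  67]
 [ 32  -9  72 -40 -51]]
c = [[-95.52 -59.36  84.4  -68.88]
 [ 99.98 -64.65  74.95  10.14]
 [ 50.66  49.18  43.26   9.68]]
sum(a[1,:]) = -57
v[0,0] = 78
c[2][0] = 50.66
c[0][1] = -59.36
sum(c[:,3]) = -49.059999999999995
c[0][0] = -95.52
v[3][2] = 72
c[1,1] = -64.65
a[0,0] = 50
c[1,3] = 10.14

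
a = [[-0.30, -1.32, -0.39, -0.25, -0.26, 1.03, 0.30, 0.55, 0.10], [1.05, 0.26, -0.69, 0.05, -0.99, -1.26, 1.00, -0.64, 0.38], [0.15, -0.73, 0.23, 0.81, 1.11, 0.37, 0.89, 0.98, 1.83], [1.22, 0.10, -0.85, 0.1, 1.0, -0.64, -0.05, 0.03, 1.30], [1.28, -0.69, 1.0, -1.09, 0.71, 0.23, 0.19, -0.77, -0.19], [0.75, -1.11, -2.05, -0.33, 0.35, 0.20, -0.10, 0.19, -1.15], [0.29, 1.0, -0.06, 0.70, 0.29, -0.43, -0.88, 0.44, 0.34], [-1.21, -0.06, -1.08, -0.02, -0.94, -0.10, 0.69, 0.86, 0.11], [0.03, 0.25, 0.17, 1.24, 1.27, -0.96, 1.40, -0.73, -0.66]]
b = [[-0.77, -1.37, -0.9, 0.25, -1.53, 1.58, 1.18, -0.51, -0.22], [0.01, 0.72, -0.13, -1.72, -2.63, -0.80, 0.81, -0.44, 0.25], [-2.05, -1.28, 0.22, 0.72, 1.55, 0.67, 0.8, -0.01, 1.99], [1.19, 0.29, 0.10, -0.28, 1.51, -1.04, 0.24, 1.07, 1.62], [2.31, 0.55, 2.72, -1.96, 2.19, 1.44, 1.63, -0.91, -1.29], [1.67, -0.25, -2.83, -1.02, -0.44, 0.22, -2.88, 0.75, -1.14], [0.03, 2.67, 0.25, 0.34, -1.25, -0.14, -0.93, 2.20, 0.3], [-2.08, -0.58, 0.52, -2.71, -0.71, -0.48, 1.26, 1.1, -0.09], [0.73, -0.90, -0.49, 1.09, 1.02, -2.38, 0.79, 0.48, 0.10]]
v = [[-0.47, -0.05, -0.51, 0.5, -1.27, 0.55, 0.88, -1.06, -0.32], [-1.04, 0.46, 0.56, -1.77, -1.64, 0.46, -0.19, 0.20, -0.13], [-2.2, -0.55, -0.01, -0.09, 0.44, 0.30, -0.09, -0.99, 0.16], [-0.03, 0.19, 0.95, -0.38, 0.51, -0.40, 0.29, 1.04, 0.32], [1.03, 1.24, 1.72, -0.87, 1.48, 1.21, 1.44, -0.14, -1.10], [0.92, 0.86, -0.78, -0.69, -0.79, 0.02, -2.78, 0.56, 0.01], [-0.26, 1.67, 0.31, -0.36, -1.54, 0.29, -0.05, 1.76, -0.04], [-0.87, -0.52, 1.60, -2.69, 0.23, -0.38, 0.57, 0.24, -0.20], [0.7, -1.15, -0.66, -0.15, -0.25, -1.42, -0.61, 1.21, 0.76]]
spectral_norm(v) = 4.76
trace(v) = 2.05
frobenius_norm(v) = 8.55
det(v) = 0.04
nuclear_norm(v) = 20.47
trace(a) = 0.52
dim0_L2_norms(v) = [3.06, 2.69, 2.85, 3.49, 3.17, 2.12, 3.38, 2.86, 1.44]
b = a + v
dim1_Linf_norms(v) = [1.27, 1.77, 2.2, 1.04, 1.72, 2.78, 1.76, 2.69, 1.42]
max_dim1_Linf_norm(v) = 2.78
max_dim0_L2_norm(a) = 2.79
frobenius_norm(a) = 7.10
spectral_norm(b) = 6.07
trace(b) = 2.57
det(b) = 2615.72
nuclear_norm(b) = 30.75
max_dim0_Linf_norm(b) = 2.88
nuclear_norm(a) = 18.12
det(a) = -0.07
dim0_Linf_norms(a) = [1.28, 1.32, 2.05, 1.24, 1.27, 1.26, 1.4, 0.98, 1.83]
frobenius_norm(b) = 11.68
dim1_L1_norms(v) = [5.61, 6.45, 4.83, 4.11, 10.23, 7.41, 6.28, 7.3, 6.91]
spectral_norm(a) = 3.49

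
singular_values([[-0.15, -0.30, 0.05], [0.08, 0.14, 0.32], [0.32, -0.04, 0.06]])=[0.44, 0.29, 0.28]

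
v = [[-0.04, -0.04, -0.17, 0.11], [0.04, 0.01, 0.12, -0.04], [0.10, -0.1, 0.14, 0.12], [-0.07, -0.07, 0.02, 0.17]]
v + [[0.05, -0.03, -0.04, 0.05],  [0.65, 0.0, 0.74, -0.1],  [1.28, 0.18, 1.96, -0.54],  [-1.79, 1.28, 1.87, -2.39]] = [[0.01, -0.07, -0.21, 0.16], [0.69, 0.01, 0.86, -0.14], [1.38, 0.08, 2.10, -0.42], [-1.86, 1.21, 1.89, -2.22]]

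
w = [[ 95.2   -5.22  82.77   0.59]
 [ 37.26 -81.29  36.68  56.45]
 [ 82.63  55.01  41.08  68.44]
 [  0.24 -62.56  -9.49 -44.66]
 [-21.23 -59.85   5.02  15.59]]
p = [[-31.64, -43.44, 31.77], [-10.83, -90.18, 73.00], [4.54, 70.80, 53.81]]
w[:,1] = [-5.22, -81.29, 55.01, -62.56, -59.85]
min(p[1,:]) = -90.18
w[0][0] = 95.2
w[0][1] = -5.22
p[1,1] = -90.18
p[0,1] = -43.44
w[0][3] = 0.59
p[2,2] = 53.81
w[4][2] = 5.02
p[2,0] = 4.54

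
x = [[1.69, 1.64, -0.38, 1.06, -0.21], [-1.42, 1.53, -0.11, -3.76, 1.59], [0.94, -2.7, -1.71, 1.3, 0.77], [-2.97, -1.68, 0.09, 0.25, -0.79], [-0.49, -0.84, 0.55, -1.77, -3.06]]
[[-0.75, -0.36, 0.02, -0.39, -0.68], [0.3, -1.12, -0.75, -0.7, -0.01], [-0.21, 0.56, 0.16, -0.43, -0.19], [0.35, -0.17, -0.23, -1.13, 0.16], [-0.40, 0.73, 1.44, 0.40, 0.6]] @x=[[0.75, -0.61, -0.12, 1.69, 1.99],  [3.48, 1.99, 1.22, 3.4, -1.84],  [0.37, 0.96, -0.40, -1.89, 1.98],  [3.89, 2.7, 0.27, 0.15, -0.12],  [-1.84, -4.6, -2.02, -2.26, 0.2]]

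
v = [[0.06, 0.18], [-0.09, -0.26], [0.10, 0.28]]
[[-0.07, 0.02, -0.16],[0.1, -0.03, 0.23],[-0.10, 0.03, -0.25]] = v @ [[0.28, -0.38, -0.7], [-0.47, 0.23, -0.63]]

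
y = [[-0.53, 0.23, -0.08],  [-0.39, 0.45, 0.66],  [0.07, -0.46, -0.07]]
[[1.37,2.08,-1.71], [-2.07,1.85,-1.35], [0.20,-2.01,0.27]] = y @ [[-1.98, -1.88, 3.20], [-0.09, 4.28, -0.08], [-4.25, -1.23, -0.1]]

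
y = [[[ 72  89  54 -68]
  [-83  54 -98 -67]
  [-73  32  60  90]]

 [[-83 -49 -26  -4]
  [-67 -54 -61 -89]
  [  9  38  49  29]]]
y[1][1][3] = -89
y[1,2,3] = 29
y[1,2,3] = 29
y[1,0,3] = -4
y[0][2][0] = -73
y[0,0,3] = -68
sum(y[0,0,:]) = 147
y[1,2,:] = [9, 38, 49, 29]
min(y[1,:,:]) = -89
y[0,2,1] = 32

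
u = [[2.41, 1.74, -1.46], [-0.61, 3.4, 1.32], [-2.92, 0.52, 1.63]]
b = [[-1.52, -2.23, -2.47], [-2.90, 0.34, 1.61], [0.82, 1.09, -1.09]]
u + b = [[0.89, -0.49, -3.93], [-3.51, 3.74, 2.93], [-2.10, 1.61, 0.54]]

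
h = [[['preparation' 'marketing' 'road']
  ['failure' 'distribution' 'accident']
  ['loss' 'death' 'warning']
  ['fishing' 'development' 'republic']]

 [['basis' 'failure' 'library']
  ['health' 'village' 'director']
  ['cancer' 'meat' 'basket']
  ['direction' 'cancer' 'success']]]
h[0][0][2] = 'road'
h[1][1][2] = 'director'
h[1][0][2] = 'library'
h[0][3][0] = 'fishing'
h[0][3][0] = 'fishing'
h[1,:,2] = ['library', 'director', 'basket', 'success']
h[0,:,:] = [['preparation', 'marketing', 'road'], ['failure', 'distribution', 'accident'], ['loss', 'death', 'warning'], ['fishing', 'development', 'republic']]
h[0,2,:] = ['loss', 'death', 'warning']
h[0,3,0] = 'fishing'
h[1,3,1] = 'cancer'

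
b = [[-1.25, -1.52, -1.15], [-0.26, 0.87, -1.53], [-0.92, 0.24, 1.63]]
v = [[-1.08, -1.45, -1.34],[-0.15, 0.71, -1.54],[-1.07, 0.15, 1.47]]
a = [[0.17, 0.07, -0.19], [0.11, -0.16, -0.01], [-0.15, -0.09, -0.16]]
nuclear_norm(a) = 0.69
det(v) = -5.07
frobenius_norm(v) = 3.36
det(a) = 0.01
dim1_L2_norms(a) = [0.26, 0.19, 0.24]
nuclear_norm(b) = 5.71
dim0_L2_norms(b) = [1.57, 1.77, 2.51]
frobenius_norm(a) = 0.40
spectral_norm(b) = 2.58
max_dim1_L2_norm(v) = 2.25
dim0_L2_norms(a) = [0.25, 0.2, 0.25]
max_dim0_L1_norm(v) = 4.35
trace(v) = 1.10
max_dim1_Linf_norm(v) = 1.54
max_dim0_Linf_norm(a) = 0.19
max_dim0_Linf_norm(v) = 1.54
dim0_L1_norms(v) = [2.3, 2.31, 4.35]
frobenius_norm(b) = 3.45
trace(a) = -0.15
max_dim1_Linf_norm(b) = 1.63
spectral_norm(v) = 2.58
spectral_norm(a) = 0.27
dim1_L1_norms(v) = [3.87, 2.4, 2.69]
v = a + b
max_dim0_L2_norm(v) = 2.52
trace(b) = 1.25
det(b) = -5.86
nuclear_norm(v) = 5.51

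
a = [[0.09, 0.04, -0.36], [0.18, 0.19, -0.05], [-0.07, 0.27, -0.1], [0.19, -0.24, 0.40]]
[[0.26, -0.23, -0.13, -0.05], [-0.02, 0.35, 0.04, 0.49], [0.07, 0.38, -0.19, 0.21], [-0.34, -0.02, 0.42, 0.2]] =a @ [[-0.23, 0.29, 0.7, 1.42], [-0.09, 1.82, -0.33, 1.40], [-0.79, 0.91, 0.51, 0.66]]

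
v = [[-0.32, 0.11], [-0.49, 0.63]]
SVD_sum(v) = [[-0.2, 0.22],[-0.53, 0.59]] + [[-0.12,  -0.11], [0.04,  0.04]]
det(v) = -0.15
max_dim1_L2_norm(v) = 0.8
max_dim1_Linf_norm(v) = 0.63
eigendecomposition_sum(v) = [[-0.28, 0.03],  [-0.15, 0.02]] + [[-0.04, 0.08], [-0.34, 0.61]]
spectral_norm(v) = 0.85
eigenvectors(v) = [[-0.88, -0.12], [-0.48, -0.99]]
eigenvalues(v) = [-0.26, 0.57]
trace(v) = 0.31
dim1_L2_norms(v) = [0.34, 0.8]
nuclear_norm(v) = 1.02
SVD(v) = [[-0.35, -0.94], [-0.94, 0.35]] @ diag([0.8492665367758387, 0.17391477657971696]) @ [[0.67, -0.74], [0.74, 0.67]]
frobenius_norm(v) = 0.87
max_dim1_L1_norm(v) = 1.12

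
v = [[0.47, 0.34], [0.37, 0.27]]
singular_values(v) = [0.74, 0.0]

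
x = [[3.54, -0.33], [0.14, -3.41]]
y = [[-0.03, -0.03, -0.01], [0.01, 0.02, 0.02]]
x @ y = [[-0.11, -0.11, -0.04], [-0.04, -0.07, -0.07]]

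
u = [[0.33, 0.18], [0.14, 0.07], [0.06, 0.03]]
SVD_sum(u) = [[0.33, 0.18],  [0.14, 0.07],  [0.06, 0.03]] + [[-0.00, 0.0], [0.00, -0.0], [0.00, -0.00]]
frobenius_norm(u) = 0.41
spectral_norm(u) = 0.41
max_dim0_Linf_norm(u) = 0.33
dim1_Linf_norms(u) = [0.33, 0.14, 0.06]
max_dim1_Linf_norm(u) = 0.33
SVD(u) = [[-0.91, 0.41], [-0.38, -0.84], [-0.16, -0.36]] @ diag([0.41263705927864897, 0.00553690435791981]) @ [[-0.88, -0.47], [-0.47, 0.88]]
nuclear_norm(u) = 0.42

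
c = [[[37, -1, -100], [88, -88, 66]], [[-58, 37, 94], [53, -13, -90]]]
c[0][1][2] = 66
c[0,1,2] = 66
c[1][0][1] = 37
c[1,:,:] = [[-58, 37, 94], [53, -13, -90]]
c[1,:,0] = [-58, 53]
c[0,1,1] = -88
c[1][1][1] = -13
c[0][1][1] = -88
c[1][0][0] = -58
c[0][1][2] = 66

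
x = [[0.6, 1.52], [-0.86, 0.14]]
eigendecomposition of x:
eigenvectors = [[(0.8+0j),0.80-0.00j], [-0.12+0.59j,-0.12-0.59j]]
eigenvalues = [(0.37+1.12j), (0.37-1.12j)]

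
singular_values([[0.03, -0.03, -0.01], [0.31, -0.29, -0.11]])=[0.44, 0.0]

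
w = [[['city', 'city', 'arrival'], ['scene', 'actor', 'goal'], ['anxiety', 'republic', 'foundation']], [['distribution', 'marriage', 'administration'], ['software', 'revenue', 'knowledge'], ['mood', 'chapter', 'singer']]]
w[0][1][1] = 'actor'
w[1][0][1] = 'marriage'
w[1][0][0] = 'distribution'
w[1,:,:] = [['distribution', 'marriage', 'administration'], ['software', 'revenue', 'knowledge'], ['mood', 'chapter', 'singer']]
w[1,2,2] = 'singer'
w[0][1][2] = 'goal'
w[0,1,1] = 'actor'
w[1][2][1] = 'chapter'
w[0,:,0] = ['city', 'scene', 'anxiety']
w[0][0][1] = 'city'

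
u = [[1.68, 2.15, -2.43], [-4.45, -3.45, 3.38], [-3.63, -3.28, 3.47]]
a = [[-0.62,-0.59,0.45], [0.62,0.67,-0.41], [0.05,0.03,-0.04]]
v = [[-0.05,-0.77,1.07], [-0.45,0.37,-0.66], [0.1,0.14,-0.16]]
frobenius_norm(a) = 1.39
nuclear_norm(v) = 1.98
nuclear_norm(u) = 10.49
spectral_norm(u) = 9.57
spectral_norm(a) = 1.39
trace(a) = 0.01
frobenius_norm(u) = 9.62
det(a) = -0.00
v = a @ u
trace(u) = 1.70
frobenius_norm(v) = 1.60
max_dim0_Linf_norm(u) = 4.45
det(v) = -0.00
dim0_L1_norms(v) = [0.6, 1.28, 1.89]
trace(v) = 0.16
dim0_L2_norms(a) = [0.88, 0.89, 0.61]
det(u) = 0.30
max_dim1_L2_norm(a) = 1.0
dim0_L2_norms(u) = [5.98, 5.22, 5.42]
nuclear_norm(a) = 1.46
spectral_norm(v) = 1.54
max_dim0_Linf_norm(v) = 1.07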